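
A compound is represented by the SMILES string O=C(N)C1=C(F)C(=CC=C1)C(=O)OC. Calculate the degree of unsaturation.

Degree of unsaturation = (number of rings) + (number of π bonds).
Ring closures in the SMILES: 1.
π bonds: 5 double bonds (each 1 DoU) → 5 DoU from unsaturation.
Total DoU = 1 + 5 = 6.

6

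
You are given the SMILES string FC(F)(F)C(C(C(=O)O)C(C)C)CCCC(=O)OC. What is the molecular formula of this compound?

C12H19F3O4

Walk through each heavy atom and fill implicit hydrogens from standard valence (C 4, N 3, O 2, S 2, halogen 1):
  atom 1: F (halogen, monovalent) → 0 H
  atom 2: C, bond orders sum to 4 (valence 4) → 0 H
  atom 3: F (halogen, monovalent) → 0 H
  atom 4: F (halogen, monovalent) → 0 H
  atom 5: C, bond orders sum to 3 (valence 4) → 1 H
  atom 6: C, bond orders sum to 3 (valence 4) → 1 H
  atom 7: C, bond orders sum to 4 (valence 4) → 0 H
  atom 8: O, bond orders sum to 2 (valence 2) → 0 H
  atom 9: O, bond orders sum to 1 (valence 2) → 1 H
  atom 10: C, bond orders sum to 3 (valence 4) → 1 H
  atom 11: C, bond orders sum to 1 (valence 4) → 3 H
  atom 12: C, bond orders sum to 1 (valence 4) → 3 H
  atom 13: C, bond orders sum to 2 (valence 4) → 2 H
  atom 14: C, bond orders sum to 2 (valence 4) → 2 H
  atom 15: C, bond orders sum to 2 (valence 4) → 2 H
  atom 16: C, bond orders sum to 4 (valence 4) → 0 H
  atom 17: O, bond orders sum to 2 (valence 2) → 0 H
  atom 18: O, bond orders sum to 2 (valence 2) → 0 H
  atom 19: C, bond orders sum to 1 (valence 4) → 3 H
Totals → C:12, H:19, F:3, O:4.
In Hill order: C12H19F3O4.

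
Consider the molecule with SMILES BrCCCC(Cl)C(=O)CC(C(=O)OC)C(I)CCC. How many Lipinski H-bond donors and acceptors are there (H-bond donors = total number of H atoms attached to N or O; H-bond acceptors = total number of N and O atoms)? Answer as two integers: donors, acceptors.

0, 3

Donors: find every N or O and count the H atoms it carries.
  atom 8 (O): bond orders sum to 2 → 0 H
  atom 12 (O): bond orders sum to 2 → 0 H
  atom 13 (O): bond orders sum to 2 → 0 H
Lipinski HBD = 0.
Acceptors: N atoms = 0, O atoms = 3 → HBA = 3.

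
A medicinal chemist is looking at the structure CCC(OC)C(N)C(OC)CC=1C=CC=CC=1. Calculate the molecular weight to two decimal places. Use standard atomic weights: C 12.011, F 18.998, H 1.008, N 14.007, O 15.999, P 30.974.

First, the molecular formula is C14H23NO2 (counting implicit H from valence).
  C: 14 × 12.011 = 168.154
  H: 23 × 1.008 = 23.184
  N: 1 × 14.007 = 14.007
  O: 2 × 15.999 = 31.998
Sum: 14×12.011 + 23×1.008 + 1×14.007 + 2×15.999 = 237.343 → 237.34 g/mol.

237.34 g/mol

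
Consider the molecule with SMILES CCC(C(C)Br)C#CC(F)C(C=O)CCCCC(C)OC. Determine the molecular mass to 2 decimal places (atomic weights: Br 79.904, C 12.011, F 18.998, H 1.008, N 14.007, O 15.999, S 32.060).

363.31 g/mol

First, the molecular formula is C17H28BrFO2 (counting implicit H from valence).
  Br: 1 × 79.904 = 79.904
  C: 17 × 12.011 = 204.187
  F: 1 × 18.998 = 18.998
  H: 28 × 1.008 = 28.224
  O: 2 × 15.999 = 31.998
Sum: 1×79.904 + 17×12.011 + 1×18.998 + 28×1.008 + 2×15.999 = 363.311 → 363.31 g/mol.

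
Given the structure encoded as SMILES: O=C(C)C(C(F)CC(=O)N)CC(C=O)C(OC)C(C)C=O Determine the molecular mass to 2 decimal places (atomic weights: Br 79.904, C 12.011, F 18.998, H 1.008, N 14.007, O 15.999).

303.33 g/mol

First, the molecular formula is C14H22FNO5 (counting implicit H from valence).
  C: 14 × 12.011 = 168.154
  F: 1 × 18.998 = 18.998
  H: 22 × 1.008 = 22.176
  N: 1 × 14.007 = 14.007
  O: 5 × 15.999 = 79.995
Sum: 14×12.011 + 1×18.998 + 22×1.008 + 1×14.007 + 5×15.999 = 303.330 → 303.33 g/mol.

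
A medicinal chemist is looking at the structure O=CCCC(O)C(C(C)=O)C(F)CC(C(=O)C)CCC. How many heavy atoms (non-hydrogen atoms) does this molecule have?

Every atom symbol written in the SMILES (organic subset) is one heavy atom; implicit H are not written.
Heavy atoms by element → C:15, F:1, O:4.
Total: 20.

20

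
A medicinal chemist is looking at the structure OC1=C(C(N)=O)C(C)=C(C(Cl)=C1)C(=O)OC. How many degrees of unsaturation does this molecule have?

Degree of unsaturation = (number of rings) + (number of π bonds).
Ring closures in the SMILES: 1.
π bonds: 5 double bonds (each 1 DoU) → 5 DoU from unsaturation.
Total DoU = 1 + 5 = 6.

6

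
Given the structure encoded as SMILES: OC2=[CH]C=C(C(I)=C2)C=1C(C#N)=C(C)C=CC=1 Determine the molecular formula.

Walk through each heavy atom and fill implicit hydrogens from standard valence (C 4, N 3, O 2, S 2, halogen 1):
  atom 1: O, bond orders sum to 1 (valence 2) → 1 H
  atom 2: C, bond orders sum to 4 (valence 4) → 0 H
  atom 3: C with explicit H count 1
  atom 4: C, bond orders sum to 3 (valence 4) → 1 H
  atom 5: C, bond orders sum to 4 (valence 4) → 0 H
  atom 6: C, bond orders sum to 4 (valence 4) → 0 H
  atom 7: I (halogen, monovalent) → 0 H
  atom 8: C, bond orders sum to 3 (valence 4) → 1 H
  atom 9: C, bond orders sum to 4 (valence 4) → 0 H
  atom 10: C, bond orders sum to 4 (valence 4) → 0 H
  atom 11: C, bond orders sum to 4 (valence 4) → 0 H
  atom 12: N, bond orders sum to 3 (valence 3) → 0 H
  atom 13: C, bond orders sum to 4 (valence 4) → 0 H
  atom 14: C, bond orders sum to 1 (valence 4) → 3 H
  atom 15: C, bond orders sum to 3 (valence 4) → 1 H
  atom 16: C, bond orders sum to 3 (valence 4) → 1 H
  atom 17: C, bond orders sum to 3 (valence 4) → 1 H
Totals → C:14, H:10, I:1, N:1, O:1.

C14H10INO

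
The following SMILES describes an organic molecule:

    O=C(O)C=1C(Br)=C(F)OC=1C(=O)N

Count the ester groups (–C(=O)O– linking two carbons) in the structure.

0

Scan the SMILES for the ester motif — none present.
Groups that are present: 1 amide, 1 carboxylic acid.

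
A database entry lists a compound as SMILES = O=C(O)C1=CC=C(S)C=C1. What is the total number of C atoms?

7

Count every carbon token in the SMILES (each C, including those in ring-closure positions and inside branches).
Carbon count: 7.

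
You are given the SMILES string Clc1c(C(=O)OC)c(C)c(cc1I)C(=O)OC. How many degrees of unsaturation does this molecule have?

6

Molecular formula: C11H10ClIO4.
DoU = (2C + 2 + N − H − X) / 2, where X is the halogen count and O/S are ignored.
    = (2·11 + 2 + 0 − 10 − 2) / 2 = 12 / 2 = 6.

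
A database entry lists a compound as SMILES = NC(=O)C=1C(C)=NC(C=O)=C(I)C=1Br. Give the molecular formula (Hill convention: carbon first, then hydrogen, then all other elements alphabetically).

Walk through each heavy atom and fill implicit hydrogens from standard valence (C 4, N 3, O 2, S 2, halogen 1):
  atom 1: N, bond orders sum to 1 (valence 3) → 2 H
  atom 2: C, bond orders sum to 4 (valence 4) → 0 H
  atom 3: O, bond orders sum to 2 (valence 2) → 0 H
  atom 4: C, bond orders sum to 4 (valence 4) → 0 H
  atom 5: C, bond orders sum to 4 (valence 4) → 0 H
  atom 6: C, bond orders sum to 1 (valence 4) → 3 H
  atom 7: N, bond orders sum to 3 (valence 3) → 0 H
  atom 8: C, bond orders sum to 4 (valence 4) → 0 H
  atom 9: C, bond orders sum to 3 (valence 4) → 1 H
  atom 10: O, bond orders sum to 2 (valence 2) → 0 H
  atom 11: C, bond orders sum to 4 (valence 4) → 0 H
  atom 12: I (halogen, monovalent) → 0 H
  atom 13: C, bond orders sum to 4 (valence 4) → 0 H
  atom 14: Br (halogen, monovalent) → 0 H
Totals → C:8, H:6, Br:1, I:1, N:2, O:2.
In Hill order: C8H6BrIN2O2.

C8H6BrIN2O2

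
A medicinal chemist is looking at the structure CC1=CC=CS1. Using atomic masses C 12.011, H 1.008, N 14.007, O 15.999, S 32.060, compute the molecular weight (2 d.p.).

First, the molecular formula is C5H6S (counting implicit H from valence).
  C: 5 × 12.011 = 60.055
  H: 6 × 1.008 = 6.048
  S: 1 × 32.060 = 32.060
Sum: 5×12.011 + 6×1.008 + 1×32.060 = 98.163 → 98.16 g/mol.

98.16 g/mol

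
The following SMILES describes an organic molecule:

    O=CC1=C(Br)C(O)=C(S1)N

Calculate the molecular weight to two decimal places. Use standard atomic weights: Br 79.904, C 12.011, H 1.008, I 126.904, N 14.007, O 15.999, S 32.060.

First, the molecular formula is C5H4BrNO2S (counting implicit H from valence).
  Br: 1 × 79.904 = 79.904
  C: 5 × 12.011 = 60.055
  H: 4 × 1.008 = 4.032
  N: 1 × 14.007 = 14.007
  O: 2 × 15.999 = 31.998
  S: 1 × 32.060 = 32.060
Sum: 1×79.904 + 5×12.011 + 4×1.008 + 1×14.007 + 2×15.999 + 1×32.060 = 222.056 → 222.06 g/mol.

222.06 g/mol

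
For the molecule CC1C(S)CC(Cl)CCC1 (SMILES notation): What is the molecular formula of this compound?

Walk through each heavy atom and fill implicit hydrogens from standard valence (C 4, N 3, O 2, S 2, halogen 1):
  atom 1: C, bond orders sum to 1 (valence 4) → 3 H
  atom 2: C, bond orders sum to 3 (valence 4) → 1 H
  atom 3: C, bond orders sum to 3 (valence 4) → 1 H
  atom 4: S, bond orders sum to 1 (valence 2) → 1 H
  atom 5: C, bond orders sum to 2 (valence 4) → 2 H
  atom 6: C, bond orders sum to 3 (valence 4) → 1 H
  atom 7: Cl (halogen, monovalent) → 0 H
  atom 8: C, bond orders sum to 2 (valence 4) → 2 H
  atom 9: C, bond orders sum to 2 (valence 4) → 2 H
  atom 10: C, bond orders sum to 2 (valence 4) → 2 H
Totals → C:8, H:15, Cl:1, S:1.

C8H15ClS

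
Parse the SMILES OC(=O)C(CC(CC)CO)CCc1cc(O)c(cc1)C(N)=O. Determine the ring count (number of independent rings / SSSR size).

In SMILES, each pair of matching ring-closure digits denotes one ring-closing bond; the number of such bonds equals the number of independent rings.
Ring-closure bonds here: 1.

1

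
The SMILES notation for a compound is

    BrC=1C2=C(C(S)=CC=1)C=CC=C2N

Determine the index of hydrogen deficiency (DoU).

Degree of unsaturation = (number of rings) + (number of π bonds).
Ring closures in the SMILES: 2.
π bonds: 5 double bonds (each 1 DoU) → 5 DoU from unsaturation.
Total DoU = 2 + 5 = 7.

7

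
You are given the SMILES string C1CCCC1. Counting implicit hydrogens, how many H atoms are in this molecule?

Walk through each heavy atom and fill implicit hydrogens from standard valence (C 4, N 3, O 2, S 2, halogen 1):
  atom 1: C, bond orders sum to 2 (valence 4) → 2 H
  atom 2: C, bond orders sum to 2 (valence 4) → 2 H
  atom 3: C, bond orders sum to 2 (valence 4) → 2 H
  atom 4: C, bond orders sum to 2 (valence 4) → 2 H
  atom 5: C, bond orders sum to 2 (valence 4) → 2 H
Total hydrogens: 10.

10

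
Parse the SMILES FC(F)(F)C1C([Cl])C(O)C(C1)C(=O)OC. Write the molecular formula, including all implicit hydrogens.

C8H10ClF3O3

Walk through each heavy atom and fill implicit hydrogens from standard valence (C 4, N 3, O 2, S 2, halogen 1):
  atom 1: F (halogen, monovalent) → 0 H
  atom 2: C, bond orders sum to 4 (valence 4) → 0 H
  atom 3: F (halogen, monovalent) → 0 H
  atom 4: F (halogen, monovalent) → 0 H
  atom 5: C, bond orders sum to 3 (valence 4) → 1 H
  atom 6: C, bond orders sum to 3 (valence 4) → 1 H
  atom 7: Cl with explicit H count 0
  atom 8: C, bond orders sum to 3 (valence 4) → 1 H
  atom 9: O, bond orders sum to 1 (valence 2) → 1 H
  atom 10: C, bond orders sum to 3 (valence 4) → 1 H
  atom 11: C, bond orders sum to 2 (valence 4) → 2 H
  atom 12: C, bond orders sum to 4 (valence 4) → 0 H
  atom 13: O, bond orders sum to 2 (valence 2) → 0 H
  atom 14: O, bond orders sum to 2 (valence 2) → 0 H
  atom 15: C, bond orders sum to 1 (valence 4) → 3 H
Totals → C:8, H:10, Cl:1, F:3, O:3.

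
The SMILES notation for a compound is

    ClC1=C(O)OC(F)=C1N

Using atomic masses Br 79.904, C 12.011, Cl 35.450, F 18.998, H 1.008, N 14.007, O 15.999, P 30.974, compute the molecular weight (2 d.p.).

151.52 g/mol

First, the molecular formula is C4H3ClFNO2 (counting implicit H from valence).
  C: 4 × 12.011 = 48.044
  Cl: 1 × 35.450 = 35.450
  F: 1 × 18.998 = 18.998
  H: 3 × 1.008 = 3.024
  N: 1 × 14.007 = 14.007
  O: 2 × 15.999 = 31.998
Sum: 4×12.011 + 1×35.450 + 1×18.998 + 3×1.008 + 1×14.007 + 2×15.999 = 151.521 → 151.52 g/mol.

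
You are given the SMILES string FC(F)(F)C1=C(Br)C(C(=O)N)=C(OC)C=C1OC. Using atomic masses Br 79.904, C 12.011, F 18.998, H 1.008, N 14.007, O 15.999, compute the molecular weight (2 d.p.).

First, the molecular formula is C10H9BrF3NO3 (counting implicit H from valence).
  Br: 1 × 79.904 = 79.904
  C: 10 × 12.011 = 120.110
  F: 3 × 18.998 = 56.994
  H: 9 × 1.008 = 9.072
  N: 1 × 14.007 = 14.007
  O: 3 × 15.999 = 47.997
Sum: 1×79.904 + 10×12.011 + 3×18.998 + 9×1.008 + 1×14.007 + 3×15.999 = 328.084 → 328.08 g/mol.

328.08 g/mol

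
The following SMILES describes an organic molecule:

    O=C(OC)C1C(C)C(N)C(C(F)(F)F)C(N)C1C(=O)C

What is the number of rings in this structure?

In SMILES, each pair of matching ring-closure digits denotes one ring-closing bond; the number of such bonds equals the number of independent rings.
Ring-closure bonds here: 1.

1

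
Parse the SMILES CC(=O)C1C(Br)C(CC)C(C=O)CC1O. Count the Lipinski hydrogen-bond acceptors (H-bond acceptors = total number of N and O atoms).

3

N atoms: 0; O atoms: 3.
Lipinski HBA = 0 + 3 = 3.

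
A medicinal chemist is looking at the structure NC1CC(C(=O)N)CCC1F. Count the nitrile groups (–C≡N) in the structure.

Scan the SMILES for the nitrile motif — none present.
Groups that are present: 1 amide, 1 primary amine.

0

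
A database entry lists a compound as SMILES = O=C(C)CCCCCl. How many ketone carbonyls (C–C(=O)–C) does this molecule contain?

1

The ketone motif appears at heavy-atom position 2 in the SMILES.
Ketone count: 1.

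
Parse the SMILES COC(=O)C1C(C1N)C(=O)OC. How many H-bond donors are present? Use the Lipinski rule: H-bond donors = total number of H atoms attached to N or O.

2

Donors: find every N or O and count the H atoms it carries.
  atom 2 (O): bond orders sum to 2 → 0 H
  atom 4 (O): bond orders sum to 2 → 0 H
  atom 8 (N): bond orders sum to 1 → 2 H
  atom 10 (O): bond orders sum to 2 → 0 H
  atom 11 (O): bond orders sum to 2 → 0 H
Lipinski HBD = 2.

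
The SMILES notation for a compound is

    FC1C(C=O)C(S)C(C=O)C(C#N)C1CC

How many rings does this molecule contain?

In SMILES, each pair of matching ring-closure digits denotes one ring-closing bond; the number of such bonds equals the number of independent rings.
Ring-closure bonds here: 1.

1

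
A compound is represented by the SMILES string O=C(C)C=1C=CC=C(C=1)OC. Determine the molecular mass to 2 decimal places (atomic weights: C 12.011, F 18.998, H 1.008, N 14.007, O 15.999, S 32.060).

150.18 g/mol

First, the molecular formula is C9H10O2 (counting implicit H from valence).
  C: 9 × 12.011 = 108.099
  H: 10 × 1.008 = 10.080
  O: 2 × 15.999 = 31.998
Sum: 9×12.011 + 10×1.008 + 2×15.999 = 150.177 → 150.18 g/mol.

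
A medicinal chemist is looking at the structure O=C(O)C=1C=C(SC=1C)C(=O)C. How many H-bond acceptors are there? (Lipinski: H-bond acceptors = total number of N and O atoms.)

N atoms: 0; O atoms: 3.
Lipinski HBA = 0 + 3 = 3.

3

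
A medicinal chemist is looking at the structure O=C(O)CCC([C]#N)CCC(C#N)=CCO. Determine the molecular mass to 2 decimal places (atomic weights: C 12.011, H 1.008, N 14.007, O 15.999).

First, the molecular formula is C11H14N2O3 (counting implicit H from valence).
  C: 11 × 12.011 = 132.121
  H: 14 × 1.008 = 14.112
  N: 2 × 14.007 = 28.014
  O: 3 × 15.999 = 47.997
Sum: 11×12.011 + 14×1.008 + 2×14.007 + 3×15.999 = 222.244 → 222.24 g/mol.

222.24 g/mol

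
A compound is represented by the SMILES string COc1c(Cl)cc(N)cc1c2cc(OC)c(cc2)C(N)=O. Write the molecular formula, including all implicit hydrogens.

Walk through each heavy atom and fill implicit hydrogens from standard valence (C 4, N 3, O 2, S 2, halogen 1); for lowercase aromatic atoms, an aromatic c carries 1 H when it has two neighbours and 0 H with three, and aromatic n carries 0 H:
  atom 1: C, bond orders sum to 1 (valence 4) → 3 H
  atom 2: O, bond orders sum to 2 (valence 2) → 0 H
  atom 3: aromatic c, 3 neighbours → 0 H
  atom 4: aromatic c, 3 neighbours → 0 H
  atom 5: Cl (halogen, monovalent) → 0 H
  atom 6: aromatic c, 2 neighbours → 1 H
  atom 7: aromatic c, 3 neighbours → 0 H
  atom 8: N, bond orders sum to 1 (valence 3) → 2 H
  atom 9: aromatic c, 2 neighbours → 1 H
  atom 10: aromatic c, 3 neighbours → 0 H
  atom 11: aromatic c, 3 neighbours → 0 H
  atom 12: aromatic c, 2 neighbours → 1 H
  atom 13: aromatic c, 3 neighbours → 0 H
  atom 14: O, bond orders sum to 2 (valence 2) → 0 H
  atom 15: C, bond orders sum to 1 (valence 4) → 3 H
  atom 16: aromatic c, 3 neighbours → 0 H
  atom 17: aromatic c, 2 neighbours → 1 H
  atom 18: aromatic c, 2 neighbours → 1 H
  atom 19: C, bond orders sum to 4 (valence 4) → 0 H
  atom 20: N, bond orders sum to 1 (valence 3) → 2 H
  atom 21: O, bond orders sum to 2 (valence 2) → 0 H
Totals → C:15, H:15, Cl:1, N:2, O:3.
In Hill order: C15H15ClN2O3.

C15H15ClN2O3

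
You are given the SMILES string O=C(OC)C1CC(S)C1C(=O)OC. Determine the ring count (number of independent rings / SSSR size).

1

In SMILES, each pair of matching ring-closure digits denotes one ring-closing bond; the number of such bonds equals the number of independent rings.
Ring-closure bonds here: 1.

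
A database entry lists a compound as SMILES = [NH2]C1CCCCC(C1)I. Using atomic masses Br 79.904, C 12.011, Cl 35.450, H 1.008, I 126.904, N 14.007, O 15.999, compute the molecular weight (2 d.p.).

First, the molecular formula is C7H14IN (counting implicit H from valence).
  C: 7 × 12.011 = 84.077
  H: 14 × 1.008 = 14.112
  I: 1 × 126.904 = 126.904
  N: 1 × 14.007 = 14.007
Sum: 7×12.011 + 14×1.008 + 1×126.904 + 1×14.007 = 239.100 → 239.10 g/mol.

239.10 g/mol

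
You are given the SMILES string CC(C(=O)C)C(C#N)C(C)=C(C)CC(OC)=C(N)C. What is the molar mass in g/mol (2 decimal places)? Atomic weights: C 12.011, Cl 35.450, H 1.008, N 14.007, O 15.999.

264.37 g/mol

First, the molecular formula is C15H24N2O2 (counting implicit H from valence).
  C: 15 × 12.011 = 180.165
  H: 24 × 1.008 = 24.192
  N: 2 × 14.007 = 28.014
  O: 2 × 15.999 = 31.998
Sum: 15×12.011 + 24×1.008 + 2×14.007 + 2×15.999 = 264.369 → 264.37 g/mol.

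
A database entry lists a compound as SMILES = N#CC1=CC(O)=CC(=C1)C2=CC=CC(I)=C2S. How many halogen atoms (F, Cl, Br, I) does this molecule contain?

1

Halogen atoms appear at heavy-atom position 15 (1×I).
Other groups present: 1 hydroxyl, 1 nitrile, 1 thiol.
Halogen count: 1.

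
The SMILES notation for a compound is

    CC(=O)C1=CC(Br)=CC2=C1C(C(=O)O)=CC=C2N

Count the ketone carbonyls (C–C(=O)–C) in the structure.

1

The ketone motif appears at heavy-atom position 2 in the SMILES.
Other groups present: 1 carboxylic acid, 1 primary amine.
Ketone count: 1.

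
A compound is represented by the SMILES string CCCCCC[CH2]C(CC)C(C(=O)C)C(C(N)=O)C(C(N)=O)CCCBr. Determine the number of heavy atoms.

26

Every atom symbol written in the SMILES (organic subset) is one heavy atom; implicit H are not written.
Heavy atoms by element → Br:1, C:20, N:2, O:3.
Total: 26.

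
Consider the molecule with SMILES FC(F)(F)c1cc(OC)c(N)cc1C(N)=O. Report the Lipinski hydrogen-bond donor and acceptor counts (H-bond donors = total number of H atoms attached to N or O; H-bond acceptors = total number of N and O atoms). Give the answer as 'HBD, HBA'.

Donors: find every N or O and count the H atoms it carries.
  atom 8 (O): bond orders sum to 2 → 0 H
  atom 11 (N): bond orders sum to 1 → 2 H
  atom 15 (N): bond orders sum to 1 → 2 H
  atom 16 (O): bond orders sum to 2 → 0 H
Lipinski HBD = 4.
Acceptors: N atoms = 2, O atoms = 2 → HBA = 4.

4, 4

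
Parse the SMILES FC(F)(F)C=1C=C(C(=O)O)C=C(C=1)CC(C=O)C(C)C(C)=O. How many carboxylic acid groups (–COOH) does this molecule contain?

The carboxylic acid motif appears at heavy-atom position 8 in the SMILES.
Other groups present: 1 aldehyde, 1 ketone.
Carboxylic acid count: 1.

1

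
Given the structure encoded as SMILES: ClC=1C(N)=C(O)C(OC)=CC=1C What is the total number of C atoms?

8

Count every carbon token in the SMILES (each C, including those in ring-closure positions and inside branches).
Carbon count: 8.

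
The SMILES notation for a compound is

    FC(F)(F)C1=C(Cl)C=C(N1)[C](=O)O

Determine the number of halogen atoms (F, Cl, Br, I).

Halogen atoms appear at heavy-atom positions 1, 3, 4, 7 (1×Cl, 3×F).
Other groups present: 1 carboxylic acid.
Halogen count: 4.

4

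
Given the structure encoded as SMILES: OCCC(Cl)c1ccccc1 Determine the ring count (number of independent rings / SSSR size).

1

In SMILES, each pair of matching ring-closure digits denotes one ring-closing bond; the number of such bonds equals the number of independent rings.
Ring-closure bonds here: 1.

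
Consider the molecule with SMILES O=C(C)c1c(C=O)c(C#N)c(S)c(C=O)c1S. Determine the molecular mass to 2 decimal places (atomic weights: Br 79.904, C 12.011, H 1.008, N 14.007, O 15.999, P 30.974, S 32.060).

First, the molecular formula is C11H7NO3S2 (counting implicit H from valence).
  C: 11 × 12.011 = 132.121
  H: 7 × 1.008 = 7.056
  N: 1 × 14.007 = 14.007
  O: 3 × 15.999 = 47.997
  S: 2 × 32.060 = 64.120
Sum: 11×12.011 + 7×1.008 + 1×14.007 + 3×15.999 + 2×32.060 = 265.301 → 265.30 g/mol.

265.30 g/mol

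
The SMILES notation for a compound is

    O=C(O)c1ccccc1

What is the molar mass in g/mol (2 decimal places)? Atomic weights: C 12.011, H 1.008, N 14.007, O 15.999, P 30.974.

First, the molecular formula is C7H6O2 (counting implicit H from valence).
  C: 7 × 12.011 = 84.077
  H: 6 × 1.008 = 6.048
  O: 2 × 15.999 = 31.998
Sum: 7×12.011 + 6×1.008 + 2×15.999 = 122.123 → 122.12 g/mol.

122.12 g/mol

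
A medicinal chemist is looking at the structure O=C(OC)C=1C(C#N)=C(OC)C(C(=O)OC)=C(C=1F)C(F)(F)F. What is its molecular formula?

Walk through each heavy atom and fill implicit hydrogens from standard valence (C 4, N 3, O 2, S 2, halogen 1):
  atom 1: O, bond orders sum to 2 (valence 2) → 0 H
  atom 2: C, bond orders sum to 4 (valence 4) → 0 H
  atom 3: O, bond orders sum to 2 (valence 2) → 0 H
  atom 4: C, bond orders sum to 1 (valence 4) → 3 H
  atom 5: C, bond orders sum to 4 (valence 4) → 0 H
  atom 6: C, bond orders sum to 4 (valence 4) → 0 H
  atom 7: C, bond orders sum to 4 (valence 4) → 0 H
  atom 8: N, bond orders sum to 3 (valence 3) → 0 H
  atom 9: C, bond orders sum to 4 (valence 4) → 0 H
  atom 10: O, bond orders sum to 2 (valence 2) → 0 H
  atom 11: C, bond orders sum to 1 (valence 4) → 3 H
  atom 12: C, bond orders sum to 4 (valence 4) → 0 H
  atom 13: C, bond orders sum to 4 (valence 4) → 0 H
  atom 14: O, bond orders sum to 2 (valence 2) → 0 H
  atom 15: O, bond orders sum to 2 (valence 2) → 0 H
  atom 16: C, bond orders sum to 1 (valence 4) → 3 H
  atom 17: C, bond orders sum to 4 (valence 4) → 0 H
  atom 18: C, bond orders sum to 4 (valence 4) → 0 H
  atom 19: F (halogen, monovalent) → 0 H
  atom 20: C, bond orders sum to 4 (valence 4) → 0 H
  atom 21: F (halogen, monovalent) → 0 H
  atom 22: F (halogen, monovalent) → 0 H
  atom 23: F (halogen, monovalent) → 0 H
Totals → C:13, H:9, F:4, N:1, O:5.

C13H9F4NO5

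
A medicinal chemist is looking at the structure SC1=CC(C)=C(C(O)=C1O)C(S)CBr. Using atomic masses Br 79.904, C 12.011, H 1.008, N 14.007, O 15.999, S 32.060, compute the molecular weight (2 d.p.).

First, the molecular formula is C9H11BrO2S2 (counting implicit H from valence).
  Br: 1 × 79.904 = 79.904
  C: 9 × 12.011 = 108.099
  H: 11 × 1.008 = 11.088
  O: 2 × 15.999 = 31.998
  S: 2 × 32.060 = 64.120
Sum: 1×79.904 + 9×12.011 + 11×1.008 + 2×15.999 + 2×32.060 = 295.209 → 295.21 g/mol.

295.21 g/mol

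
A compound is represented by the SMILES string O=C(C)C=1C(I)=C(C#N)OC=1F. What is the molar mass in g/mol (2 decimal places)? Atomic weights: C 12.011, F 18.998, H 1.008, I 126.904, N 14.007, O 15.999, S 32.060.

279.01 g/mol

First, the molecular formula is C7H3FINO2 (counting implicit H from valence).
  C: 7 × 12.011 = 84.077
  F: 1 × 18.998 = 18.998
  H: 3 × 1.008 = 3.024
  I: 1 × 126.904 = 126.904
  N: 1 × 14.007 = 14.007
  O: 2 × 15.999 = 31.998
Sum: 7×12.011 + 1×18.998 + 3×1.008 + 1×126.904 + 1×14.007 + 2×15.999 = 279.008 → 279.01 g/mol.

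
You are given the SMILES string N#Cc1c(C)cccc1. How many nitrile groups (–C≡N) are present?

The nitrile motif appears at heavy-atom position 2 in the SMILES.
Nitrile count: 1.

1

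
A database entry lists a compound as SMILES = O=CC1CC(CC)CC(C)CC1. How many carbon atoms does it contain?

Count every carbon token in the SMILES (each C, including those in ring-closure positions and inside branches).
Carbon count: 11.

11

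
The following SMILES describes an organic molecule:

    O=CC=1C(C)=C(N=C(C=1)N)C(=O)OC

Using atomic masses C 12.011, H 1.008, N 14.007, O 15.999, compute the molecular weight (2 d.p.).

First, the molecular formula is C9H10N2O3 (counting implicit H from valence).
  C: 9 × 12.011 = 108.099
  H: 10 × 1.008 = 10.080
  N: 2 × 14.007 = 28.014
  O: 3 × 15.999 = 47.997
Sum: 9×12.011 + 10×1.008 + 2×14.007 + 3×15.999 = 194.190 → 194.19 g/mol.

194.19 g/mol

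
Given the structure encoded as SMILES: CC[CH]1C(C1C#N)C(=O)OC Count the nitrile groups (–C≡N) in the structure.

1

The nitrile motif appears at heavy-atom position 6 in the SMILES.
Other groups present: 1 ester.
Nitrile count: 1.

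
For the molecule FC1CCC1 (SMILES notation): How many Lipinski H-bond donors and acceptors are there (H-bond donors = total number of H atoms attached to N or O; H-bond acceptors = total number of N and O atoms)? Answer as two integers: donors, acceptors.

Donors: find every N or O and count the H atoms it carries.
  (no N or O atoms present)
Lipinski HBD = 0.
Acceptors: N atoms = 0, O atoms = 0 → HBA = 0.

0, 0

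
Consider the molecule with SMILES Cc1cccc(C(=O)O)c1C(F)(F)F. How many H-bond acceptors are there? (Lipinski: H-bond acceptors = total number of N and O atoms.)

2

N atoms: 0; O atoms: 2.
Lipinski HBA = 0 + 2 = 2.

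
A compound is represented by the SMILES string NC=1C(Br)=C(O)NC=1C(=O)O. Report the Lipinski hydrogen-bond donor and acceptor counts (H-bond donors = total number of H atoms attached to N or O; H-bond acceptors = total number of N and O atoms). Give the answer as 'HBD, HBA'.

5, 5

Donors: find every N or O and count the H atoms it carries.
  atom 1 (N): bond orders sum to 1 → 2 H
  atom 6 (O): bond orders sum to 1 → 1 H
  atom 7 (N): bond orders sum to 2 → 1 H
  atom 10 (O): bond orders sum to 2 → 0 H
  atom 11 (O): bond orders sum to 1 → 1 H
Lipinski HBD = 5.
Acceptors: N atoms = 2, O atoms = 3 → HBA = 5.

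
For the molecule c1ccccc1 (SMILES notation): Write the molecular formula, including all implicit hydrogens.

Walk through each heavy atom and fill implicit hydrogens from standard valence (C 4, N 3, O 2, S 2, halogen 1); for lowercase aromatic atoms, an aromatic c carries 1 H when it has two neighbours and 0 H with three, and aromatic n carries 0 H:
  atom 1: aromatic c, 2 neighbours → 1 H
  atom 2: aromatic c, 2 neighbours → 1 H
  atom 3: aromatic c, 2 neighbours → 1 H
  atom 4: aromatic c, 2 neighbours → 1 H
  atom 5: aromatic c, 2 neighbours → 1 H
  atom 6: aromatic c, 2 neighbours → 1 H
Totals → C:6, H:6.

C6H6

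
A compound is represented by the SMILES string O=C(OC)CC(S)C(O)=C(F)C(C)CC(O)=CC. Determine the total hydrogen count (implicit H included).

Walk through each heavy atom and fill implicit hydrogens from standard valence (C 4, N 3, O 2, S 2, halogen 1):
  atom 1: O, bond orders sum to 2 (valence 2) → 0 H
  atom 2: C, bond orders sum to 4 (valence 4) → 0 H
  atom 3: O, bond orders sum to 2 (valence 2) → 0 H
  atom 4: C, bond orders sum to 1 (valence 4) → 3 H
  atom 5: C, bond orders sum to 2 (valence 4) → 2 H
  atom 6: C, bond orders sum to 3 (valence 4) → 1 H
  atom 7: S, bond orders sum to 1 (valence 2) → 1 H
  atom 8: C, bond orders sum to 4 (valence 4) → 0 H
  atom 9: O, bond orders sum to 1 (valence 2) → 1 H
  atom 10: C, bond orders sum to 4 (valence 4) → 0 H
  atom 11: F (halogen, monovalent) → 0 H
  atom 12: C, bond orders sum to 3 (valence 4) → 1 H
  atom 13: C, bond orders sum to 1 (valence 4) → 3 H
  atom 14: C, bond orders sum to 2 (valence 4) → 2 H
  atom 15: C, bond orders sum to 4 (valence 4) → 0 H
  atom 16: O, bond orders sum to 1 (valence 2) → 1 H
  atom 17: C, bond orders sum to 3 (valence 4) → 1 H
  atom 18: C, bond orders sum to 1 (valence 4) → 3 H
Total hydrogens: 19.

19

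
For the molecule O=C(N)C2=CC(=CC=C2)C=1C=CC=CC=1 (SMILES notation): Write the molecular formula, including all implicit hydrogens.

Walk through each heavy atom and fill implicit hydrogens from standard valence (C 4, N 3, O 2, S 2, halogen 1):
  atom 1: O, bond orders sum to 2 (valence 2) → 0 H
  atom 2: C, bond orders sum to 4 (valence 4) → 0 H
  atom 3: N, bond orders sum to 1 (valence 3) → 2 H
  atom 4: C, bond orders sum to 4 (valence 4) → 0 H
  atom 5: C, bond orders sum to 3 (valence 4) → 1 H
  atom 6: C, bond orders sum to 4 (valence 4) → 0 H
  atom 7: C, bond orders sum to 3 (valence 4) → 1 H
  atom 8: C, bond orders sum to 3 (valence 4) → 1 H
  atom 9: C, bond orders sum to 3 (valence 4) → 1 H
  atom 10: C, bond orders sum to 4 (valence 4) → 0 H
  atom 11: C, bond orders sum to 3 (valence 4) → 1 H
  atom 12: C, bond orders sum to 3 (valence 4) → 1 H
  atom 13: C, bond orders sum to 3 (valence 4) → 1 H
  atom 14: C, bond orders sum to 3 (valence 4) → 1 H
  atom 15: C, bond orders sum to 3 (valence 4) → 1 H
Totals → C:13, H:11, N:1, O:1.
In Hill order: C13H11NO.

C13H11NO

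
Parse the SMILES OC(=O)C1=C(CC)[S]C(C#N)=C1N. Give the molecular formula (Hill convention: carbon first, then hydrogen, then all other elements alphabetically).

C8H8N2O2S

Walk through each heavy atom and fill implicit hydrogens from standard valence (C 4, N 3, O 2, S 2, halogen 1):
  atom 1: O, bond orders sum to 1 (valence 2) → 1 H
  atom 2: C, bond orders sum to 4 (valence 4) → 0 H
  atom 3: O, bond orders sum to 2 (valence 2) → 0 H
  atom 4: C, bond orders sum to 4 (valence 4) → 0 H
  atom 5: C, bond orders sum to 4 (valence 4) → 0 H
  atom 6: C, bond orders sum to 2 (valence 4) → 2 H
  atom 7: C, bond orders sum to 1 (valence 4) → 3 H
  atom 8: S with explicit H count 0
  atom 9: C, bond orders sum to 4 (valence 4) → 0 H
  atom 10: C, bond orders sum to 4 (valence 4) → 0 H
  atom 11: N, bond orders sum to 3 (valence 3) → 0 H
  atom 12: C, bond orders sum to 4 (valence 4) → 0 H
  atom 13: N, bond orders sum to 1 (valence 3) → 2 H
Totals → C:8, H:8, N:2, O:2, S:1.
In Hill order: C8H8N2O2S.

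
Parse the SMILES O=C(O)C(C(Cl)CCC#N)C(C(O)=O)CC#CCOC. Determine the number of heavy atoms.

20

Every atom symbol written in the SMILES (organic subset) is one heavy atom; implicit H are not written.
Heavy atoms by element → C:13, Cl:1, N:1, O:5.
Total: 20.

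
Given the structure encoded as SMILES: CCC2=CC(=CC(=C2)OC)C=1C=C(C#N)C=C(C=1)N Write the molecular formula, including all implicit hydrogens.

Walk through each heavy atom and fill implicit hydrogens from standard valence (C 4, N 3, O 2, S 2, halogen 1):
  atom 1: C, bond orders sum to 1 (valence 4) → 3 H
  atom 2: C, bond orders sum to 2 (valence 4) → 2 H
  atom 3: C, bond orders sum to 4 (valence 4) → 0 H
  atom 4: C, bond orders sum to 3 (valence 4) → 1 H
  atom 5: C, bond orders sum to 4 (valence 4) → 0 H
  atom 6: C, bond orders sum to 3 (valence 4) → 1 H
  atom 7: C, bond orders sum to 4 (valence 4) → 0 H
  atom 8: C, bond orders sum to 3 (valence 4) → 1 H
  atom 9: O, bond orders sum to 2 (valence 2) → 0 H
  atom 10: C, bond orders sum to 1 (valence 4) → 3 H
  atom 11: C, bond orders sum to 4 (valence 4) → 0 H
  atom 12: C, bond orders sum to 3 (valence 4) → 1 H
  atom 13: C, bond orders sum to 4 (valence 4) → 0 H
  atom 14: C, bond orders sum to 4 (valence 4) → 0 H
  atom 15: N, bond orders sum to 3 (valence 3) → 0 H
  atom 16: C, bond orders sum to 3 (valence 4) → 1 H
  atom 17: C, bond orders sum to 4 (valence 4) → 0 H
  atom 18: C, bond orders sum to 3 (valence 4) → 1 H
  atom 19: N, bond orders sum to 1 (valence 3) → 2 H
Totals → C:16, H:16, N:2, O:1.

C16H16N2O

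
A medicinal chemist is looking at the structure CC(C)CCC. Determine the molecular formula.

Walk through each heavy atom and fill implicit hydrogens from standard valence (C 4, N 3, O 2, S 2, halogen 1):
  atom 1: C, bond orders sum to 1 (valence 4) → 3 H
  atom 2: C, bond orders sum to 3 (valence 4) → 1 H
  atom 3: C, bond orders sum to 1 (valence 4) → 3 H
  atom 4: C, bond orders sum to 2 (valence 4) → 2 H
  atom 5: C, bond orders sum to 2 (valence 4) → 2 H
  atom 6: C, bond orders sum to 1 (valence 4) → 3 H
Totals → C:6, H:14.
In Hill order: C6H14.

C6H14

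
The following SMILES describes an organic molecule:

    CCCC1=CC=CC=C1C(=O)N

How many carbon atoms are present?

10

Count every carbon token in the SMILES (each C, including those in ring-closure positions and inside branches).
Carbon count: 10.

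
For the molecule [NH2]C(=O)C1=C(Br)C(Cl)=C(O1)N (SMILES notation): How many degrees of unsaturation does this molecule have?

4

Degree of unsaturation = (number of rings) + (number of π bonds).
Ring closures in the SMILES: 1.
π bonds: 3 double bonds (each 1 DoU) → 3 DoU from unsaturation.
Total DoU = 1 + 3 = 4.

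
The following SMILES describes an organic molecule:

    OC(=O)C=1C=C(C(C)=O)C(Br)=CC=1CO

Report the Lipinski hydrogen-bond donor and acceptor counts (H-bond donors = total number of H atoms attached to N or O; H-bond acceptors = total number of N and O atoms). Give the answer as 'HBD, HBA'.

2, 4

Donors: find every N or O and count the H atoms it carries.
  atom 1 (O): bond orders sum to 1 → 1 H
  atom 3 (O): bond orders sum to 2 → 0 H
  atom 9 (O): bond orders sum to 2 → 0 H
  atom 15 (O): bond orders sum to 1 → 1 H
Lipinski HBD = 2.
Acceptors: N atoms = 0, O atoms = 4 → HBA = 4.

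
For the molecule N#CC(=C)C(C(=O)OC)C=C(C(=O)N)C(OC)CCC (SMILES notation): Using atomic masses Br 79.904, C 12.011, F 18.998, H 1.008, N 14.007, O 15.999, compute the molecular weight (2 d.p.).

280.32 g/mol

First, the molecular formula is C14H20N2O4 (counting implicit H from valence).
  C: 14 × 12.011 = 168.154
  H: 20 × 1.008 = 20.160
  N: 2 × 14.007 = 28.014
  O: 4 × 15.999 = 63.996
Sum: 14×12.011 + 20×1.008 + 2×14.007 + 4×15.999 = 280.324 → 280.32 g/mol.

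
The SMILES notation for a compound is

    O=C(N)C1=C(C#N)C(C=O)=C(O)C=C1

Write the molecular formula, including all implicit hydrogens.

C9H6N2O3

Walk through each heavy atom and fill implicit hydrogens from standard valence (C 4, N 3, O 2, S 2, halogen 1):
  atom 1: O, bond orders sum to 2 (valence 2) → 0 H
  atom 2: C, bond orders sum to 4 (valence 4) → 0 H
  atom 3: N, bond orders sum to 1 (valence 3) → 2 H
  atom 4: C, bond orders sum to 4 (valence 4) → 0 H
  atom 5: C, bond orders sum to 4 (valence 4) → 0 H
  atom 6: C, bond orders sum to 4 (valence 4) → 0 H
  atom 7: N, bond orders sum to 3 (valence 3) → 0 H
  atom 8: C, bond orders sum to 4 (valence 4) → 0 H
  atom 9: C, bond orders sum to 3 (valence 4) → 1 H
  atom 10: O, bond orders sum to 2 (valence 2) → 0 H
  atom 11: C, bond orders sum to 4 (valence 4) → 0 H
  atom 12: O, bond orders sum to 1 (valence 2) → 1 H
  atom 13: C, bond orders sum to 3 (valence 4) → 1 H
  atom 14: C, bond orders sum to 3 (valence 4) → 1 H
Totals → C:9, H:6, N:2, O:3.
In Hill order: C9H6N2O3.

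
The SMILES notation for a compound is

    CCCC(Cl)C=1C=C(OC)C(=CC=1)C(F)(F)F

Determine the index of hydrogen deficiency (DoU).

Molecular formula: C12H14ClF3O.
DoU = (2C + 2 + N − H − X) / 2, where X is the halogen count and O/S are ignored.
    = (2·12 + 2 + 0 − 14 − 4) / 2 = 8 / 2 = 4.

4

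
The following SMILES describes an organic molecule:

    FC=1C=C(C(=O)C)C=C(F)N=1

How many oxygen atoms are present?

Scan the SMILES for O atoms (remember two-letter symbols like Cl and Br are single atoms).
Oxygen count: 1.

1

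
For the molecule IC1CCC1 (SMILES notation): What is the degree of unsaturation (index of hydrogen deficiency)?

Degree of unsaturation = (number of rings) + (number of π bonds).
Ring closures in the SMILES: 1.
π bonds: none → 0 DoU from unsaturation.
Total DoU = 1 + 0 = 1.

1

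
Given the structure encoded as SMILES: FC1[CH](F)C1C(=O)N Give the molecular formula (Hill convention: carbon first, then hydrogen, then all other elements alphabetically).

Walk through each heavy atom and fill implicit hydrogens from standard valence (C 4, N 3, O 2, S 2, halogen 1):
  atom 1: F (halogen, monovalent) → 0 H
  atom 2: C, bond orders sum to 3 (valence 4) → 1 H
  atom 3: C with explicit H count 1
  atom 4: F (halogen, monovalent) → 0 H
  atom 5: C, bond orders sum to 3 (valence 4) → 1 H
  atom 6: C, bond orders sum to 4 (valence 4) → 0 H
  atom 7: O, bond orders sum to 2 (valence 2) → 0 H
  atom 8: N, bond orders sum to 1 (valence 3) → 2 H
Totals → C:4, H:5, F:2, N:1, O:1.
In Hill order: C4H5F2NO.

C4H5F2NO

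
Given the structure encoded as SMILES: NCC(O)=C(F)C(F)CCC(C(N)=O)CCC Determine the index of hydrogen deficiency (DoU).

Degree of unsaturation = (number of rings) + (number of π bonds).
Ring closures in the SMILES: 0.
π bonds: 2 double bonds (each 1 DoU) → 2 DoU from unsaturation.
Total DoU = 0 + 2 = 2.

2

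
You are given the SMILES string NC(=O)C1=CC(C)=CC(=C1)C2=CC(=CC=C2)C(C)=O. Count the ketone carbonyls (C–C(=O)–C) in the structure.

The ketone motif appears at heavy-atom position 17 in the SMILES.
Other groups present: 1 amide.
Ketone count: 1.

1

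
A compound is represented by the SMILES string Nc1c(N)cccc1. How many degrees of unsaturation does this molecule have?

Molecular formula: C6H8N2.
DoU = (2C + 2 + N − H − X) / 2, where X is the halogen count and O/S are ignored.
    = (2·6 + 2 + 2 − 8 − 0) / 2 = 8 / 2 = 4.

4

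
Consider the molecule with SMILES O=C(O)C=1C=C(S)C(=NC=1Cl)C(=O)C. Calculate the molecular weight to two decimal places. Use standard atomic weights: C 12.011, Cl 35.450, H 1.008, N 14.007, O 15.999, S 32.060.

First, the molecular formula is C8H6ClNO3S (counting implicit H from valence).
  C: 8 × 12.011 = 96.088
  Cl: 1 × 35.450 = 35.450
  H: 6 × 1.008 = 6.048
  N: 1 × 14.007 = 14.007
  O: 3 × 15.999 = 47.997
  S: 1 × 32.060 = 32.060
Sum: 8×12.011 + 1×35.450 + 6×1.008 + 1×14.007 + 3×15.999 + 1×32.060 = 231.650 → 231.65 g/mol.

231.65 g/mol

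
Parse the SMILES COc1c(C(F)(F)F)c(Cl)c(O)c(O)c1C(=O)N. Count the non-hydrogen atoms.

18

Every atom symbol written in the SMILES (organic subset) is one heavy atom; implicit H are not written.
Heavy atoms by element → C:9, Cl:1, F:3, N:1, O:4.
Total: 18.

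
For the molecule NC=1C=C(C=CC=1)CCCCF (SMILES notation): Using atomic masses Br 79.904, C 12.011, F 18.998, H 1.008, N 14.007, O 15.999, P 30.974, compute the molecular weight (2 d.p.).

167.23 g/mol

First, the molecular formula is C10H14FN (counting implicit H from valence).
  C: 10 × 12.011 = 120.110
  F: 1 × 18.998 = 18.998
  H: 14 × 1.008 = 14.112
  N: 1 × 14.007 = 14.007
Sum: 10×12.011 + 1×18.998 + 14×1.008 + 1×14.007 = 167.227 → 167.23 g/mol.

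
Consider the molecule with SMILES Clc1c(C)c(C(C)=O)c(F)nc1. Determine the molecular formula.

C8H7ClFNO

Walk through each heavy atom and fill implicit hydrogens from standard valence (C 4, N 3, O 2, S 2, halogen 1); for lowercase aromatic atoms, an aromatic c carries 1 H when it has two neighbours and 0 H with three, and aromatic n carries 0 H:
  atom 1: Cl (halogen, monovalent) → 0 H
  atom 2: aromatic c, 3 neighbours → 0 H
  atom 3: aromatic c, 3 neighbours → 0 H
  atom 4: C, bond orders sum to 1 (valence 4) → 3 H
  atom 5: aromatic c, 3 neighbours → 0 H
  atom 6: C, bond orders sum to 4 (valence 4) → 0 H
  atom 7: C, bond orders sum to 1 (valence 4) → 3 H
  atom 8: O, bond orders sum to 2 (valence 2) → 0 H
  atom 9: aromatic c, 3 neighbours → 0 H
  atom 10: F (halogen, monovalent) → 0 H
  atom 11: aromatic n, 2 neighbours → 0 H
  atom 12: aromatic c, 2 neighbours → 1 H
Totals → C:8, H:7, Cl:1, F:1, N:1, O:1.
In Hill order: C8H7ClFNO.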